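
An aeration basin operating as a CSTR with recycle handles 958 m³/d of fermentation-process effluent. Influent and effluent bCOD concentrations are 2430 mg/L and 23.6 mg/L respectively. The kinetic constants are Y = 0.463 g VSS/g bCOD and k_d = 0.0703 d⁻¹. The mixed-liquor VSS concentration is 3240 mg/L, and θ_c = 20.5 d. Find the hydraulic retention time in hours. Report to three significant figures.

Rearranging the biomass balance for a CMAS with decay, V = Y·Q·ΔS·θ_c / [X·(1+k_d θ_c)] = 0.463 × 958 × (2430 − 23.6) × 20.5 / [3240 × (1 + 0.0703 × 20.5)] = 2.19×10^7 / 7909 = 2766 m³.
τ = V/Q = 2766/958 = 2.888 d, or 69.31 h.

τ ≈ 69.3 h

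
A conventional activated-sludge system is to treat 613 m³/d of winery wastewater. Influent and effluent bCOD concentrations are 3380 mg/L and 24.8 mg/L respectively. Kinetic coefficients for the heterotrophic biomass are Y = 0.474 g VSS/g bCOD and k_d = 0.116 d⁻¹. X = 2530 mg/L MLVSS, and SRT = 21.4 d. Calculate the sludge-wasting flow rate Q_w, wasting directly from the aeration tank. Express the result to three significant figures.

Q_w ≈ 111 m³/d

Rearranging the biomass balance for a CMAS with decay, V = Y·Q·ΔS·θ_c / [X·(1+k_d θ_c)] = 0.474 × 613 × (3380 − 24.8) × 21.4 / [2530 × (1 + 0.116 × 21.4)] = 2.09×10^7 / 8810 = 2368 m³.
With mixed-liquor wasting, θ_c = V/Q_w, so Q_w = V/θ_c = 2368/21.4 = 110.7 m³/d.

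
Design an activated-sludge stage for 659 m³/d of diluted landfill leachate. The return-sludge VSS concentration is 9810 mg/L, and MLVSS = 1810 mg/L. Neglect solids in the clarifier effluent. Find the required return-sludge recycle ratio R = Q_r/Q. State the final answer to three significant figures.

Solids balance on the clarifier gives (1+R)X = R·X_r, so R = X/(X_r − X) = 1810 / (9810 − 1810) = 0.2263.

R ≈ 0.226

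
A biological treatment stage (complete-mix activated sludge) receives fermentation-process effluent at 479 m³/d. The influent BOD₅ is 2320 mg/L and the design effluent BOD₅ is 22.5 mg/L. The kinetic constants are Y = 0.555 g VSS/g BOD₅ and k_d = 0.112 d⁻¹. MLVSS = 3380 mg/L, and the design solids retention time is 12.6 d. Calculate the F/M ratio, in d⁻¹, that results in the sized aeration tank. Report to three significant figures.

F/M ≈ 0.348 d⁻¹

From the SRT design equation V = Y Q (S₀−S) θ_c / [X (1 + k_d θ_c)] = 0.555 × 479 × (2320 − 22.5) × 12.6 / [3380 × (1 + 0.112 × 12.6)] = 7.7×10^6 / 8150 = 944.3 m³.
F/M = applied load / biomass = Q·S₀/(V·X) = 479 × 2320 / (944.3 × 3380) = 0.3482 d⁻¹.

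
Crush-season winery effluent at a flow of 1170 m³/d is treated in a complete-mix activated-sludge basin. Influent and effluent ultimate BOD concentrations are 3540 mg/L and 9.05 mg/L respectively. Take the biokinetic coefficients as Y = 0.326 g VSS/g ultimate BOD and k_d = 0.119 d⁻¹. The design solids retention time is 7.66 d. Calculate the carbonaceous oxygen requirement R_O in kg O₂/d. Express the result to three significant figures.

The observed yield is Y_obs = Y/(1 + k_d·θ_c) = 0.326 / (1 + 0.119 × 7.66) = 0.326 / 1.912 = 0.1705 g VSS per g ultimate BOD removed.
Substrate removed = Q·(S₀ − S) = 1170 m³/d × (3540 − 9.05) g/m³ = 4.13×10^6 g/d = 4131 kg/d.
P_X = Y_obs·Q·(S₀ − S) = 0.1705 × 4131 = 704.5 kg VSS/d.
R_O = Q·(S₀ − S) − 1.42·P_X = 4131 − 1.42 × 704.5 = 3131 kg O₂/d.

R_O ≈ 3130 kg O₂/d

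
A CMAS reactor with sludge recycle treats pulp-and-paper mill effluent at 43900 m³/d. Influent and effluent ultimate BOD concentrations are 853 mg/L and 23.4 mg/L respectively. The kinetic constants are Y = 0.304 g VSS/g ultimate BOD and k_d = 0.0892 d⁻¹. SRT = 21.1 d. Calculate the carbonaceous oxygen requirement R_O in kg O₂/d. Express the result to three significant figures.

Correct the yield for decay: Y_obs = Y/(1 + k_d θ_c) = 0.304 / (1 + 0.0892 × 21.1) = 0.304 / 2.882 = 0.1055.
Mass of ultimate BOD removed per day: Q(S₀ − S) = 43900 × 829.6 g/m³ = 36419 kg/d.
Net sludge production P_X = 0.1055 × 36419 = 3841 kg VSS/d.
R_O = Q·ΔS − 1.42 P_X = 36419 − 5455 = 30965 kg O₂/d.

R_O ≈ 31000 kg O₂/d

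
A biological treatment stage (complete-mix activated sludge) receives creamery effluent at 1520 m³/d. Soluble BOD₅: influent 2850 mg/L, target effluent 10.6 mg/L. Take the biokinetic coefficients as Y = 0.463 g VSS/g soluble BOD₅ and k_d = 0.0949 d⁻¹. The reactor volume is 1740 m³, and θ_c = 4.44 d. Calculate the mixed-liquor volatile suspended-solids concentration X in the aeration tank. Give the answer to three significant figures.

From V·X·(1 + k_d·θ_c) = Y·Q·(S₀ − S)·θ_c: X = 0.463 × 1520 × (2850 − 10.6) × 4.44 / [1740 × (1 + 0.0949 × 4.44)] = 3587 mg/L.

X ≈ 3590 mg/L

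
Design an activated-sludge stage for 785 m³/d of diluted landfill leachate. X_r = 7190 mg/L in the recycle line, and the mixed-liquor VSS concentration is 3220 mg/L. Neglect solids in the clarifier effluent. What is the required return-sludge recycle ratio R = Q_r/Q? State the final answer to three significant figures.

R ≈ 0.811

R = Q_r/Q = X/(X_r − X) = 3220 / (7190 − 3220) = 0.8111.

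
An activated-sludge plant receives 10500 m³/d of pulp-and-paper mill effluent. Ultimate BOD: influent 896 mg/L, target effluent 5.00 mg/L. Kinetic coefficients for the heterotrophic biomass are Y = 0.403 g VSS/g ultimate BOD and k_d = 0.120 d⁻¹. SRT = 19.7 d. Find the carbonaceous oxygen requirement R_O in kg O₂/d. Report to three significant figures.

R_O ≈ 7760 kg O₂/d

Correct the yield for decay: Y_obs = Y/(1 + k_d θ_c) = 0.403 / (1 + 0.120 × 19.7) = 0.403 / 3.364 = 0.1198.
Mass of ultimate BOD removed per day: Q(S₀ − S) = 10500 × 891.0 g/m³ = 9356 kg/d.
P_X = Y_obs·Q·(S₀ − S) = 0.1198 × 9356 = 1121 kg VSS/d.
R_O = Q·ΔS − 1.42 P_X = 9356 − 1591 = 7764 kg O₂/d.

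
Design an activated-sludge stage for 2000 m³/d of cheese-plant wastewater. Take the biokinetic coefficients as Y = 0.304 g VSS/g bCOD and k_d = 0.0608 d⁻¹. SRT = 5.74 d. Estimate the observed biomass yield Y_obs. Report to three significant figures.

Y_obs = Y / (1 + k_d θ_c) = 0.304 / (1 + 0.0608 × 5.74) = 0.304 / 1.349 = 0.2254.

Y_obs ≈ 0.225 g VSS/g bCOD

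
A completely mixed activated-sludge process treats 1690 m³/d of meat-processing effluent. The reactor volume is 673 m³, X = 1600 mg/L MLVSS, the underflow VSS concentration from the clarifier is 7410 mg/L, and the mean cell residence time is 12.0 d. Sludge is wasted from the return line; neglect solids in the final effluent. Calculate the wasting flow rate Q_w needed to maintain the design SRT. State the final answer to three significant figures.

Q_w ≈ 12.1 m³/d

Q_w = (V·X)/(θ_c X_r) = 673.0 × 1600 / (12.0 × 7410) = 12.11 m³/d.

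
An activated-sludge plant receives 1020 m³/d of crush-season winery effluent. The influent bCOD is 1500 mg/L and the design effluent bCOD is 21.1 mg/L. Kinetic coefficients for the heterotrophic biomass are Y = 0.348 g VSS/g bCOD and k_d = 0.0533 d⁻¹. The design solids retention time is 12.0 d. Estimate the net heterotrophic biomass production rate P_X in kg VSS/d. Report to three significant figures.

Y_obs = Y / (1 + k_d θ_c) = 0.348 / (1 + 0.0533 × 12.0) = 0.348 / 1.640 = 0.2122.
Substrate removed = Q·(S₀ − S) = 1020 m³/d × (1500 − 21.1) g/m³ = 1.51×10^6 g/d = 1508 kg/d.
So the net sludge growth is P_X = 0.2122 × 1508 = 320.2 kg VSS/d.

P_X ≈ 320 kg VSS/d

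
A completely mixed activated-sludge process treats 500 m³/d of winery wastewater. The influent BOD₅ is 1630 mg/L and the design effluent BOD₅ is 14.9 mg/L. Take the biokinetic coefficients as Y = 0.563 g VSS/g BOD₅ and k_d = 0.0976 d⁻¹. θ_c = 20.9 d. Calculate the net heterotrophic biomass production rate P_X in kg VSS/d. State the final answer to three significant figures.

P_X ≈ 150 kg VSS/d

Correct the yield for decay: Y_obs = Y/(1 + k_d θ_c) = 0.563 / (1 + 0.0976 × 20.9) = 0.563 / 3.040 = 0.1852.
ΔS = 1630 − 14.9 = 1615 mg/L, so the substrate removal rate is 500 × 1615/1000 = 807.5 kg BOD₅/d.
So the net sludge growth is P_X = 0.1852 × 807.5 = 149.6 kg VSS/d.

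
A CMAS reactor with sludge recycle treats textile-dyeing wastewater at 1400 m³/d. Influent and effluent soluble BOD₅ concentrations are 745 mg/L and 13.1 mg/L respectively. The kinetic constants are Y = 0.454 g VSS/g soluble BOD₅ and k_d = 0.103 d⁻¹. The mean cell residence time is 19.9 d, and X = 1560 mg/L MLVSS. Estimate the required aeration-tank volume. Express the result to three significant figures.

Steady-state biomass mass balance: V·X·(1 + k_d·θ_c) = Y·Q·(S₀ − S)·θ_c, so V = 0.454 × 1400 × (745 − 13.1) × 19.9 / [1560 × (1 + 0.103 × 19.9)] = 9.26×10^6 / 4758 = 1946 m³.

V ≈ 1950 m³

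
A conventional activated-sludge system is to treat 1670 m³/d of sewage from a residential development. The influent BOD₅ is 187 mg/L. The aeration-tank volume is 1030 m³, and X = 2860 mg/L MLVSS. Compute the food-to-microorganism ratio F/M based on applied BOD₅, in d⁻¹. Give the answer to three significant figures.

F/M = applied load / biomass = Q·S₀/(V·X) = 1670 × 187 / (1030 × 2860) = 0.1060 d⁻¹.

F/M ≈ 0.106 d⁻¹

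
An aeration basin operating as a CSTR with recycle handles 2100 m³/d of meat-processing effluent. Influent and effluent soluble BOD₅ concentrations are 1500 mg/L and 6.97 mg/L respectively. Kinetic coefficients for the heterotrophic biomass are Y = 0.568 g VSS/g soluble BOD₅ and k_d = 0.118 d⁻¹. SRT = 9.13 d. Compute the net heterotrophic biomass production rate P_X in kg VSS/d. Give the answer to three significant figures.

P_X ≈ 857 kg VSS/d

Correct the yield for decay: Y_obs = Y/(1 + k_d θ_c) = 0.568 / (1 + 0.118 × 9.13) = 0.568 / 2.077 = 0.2734.
Substrate removed = Q·(S₀ − S) = 2100 m³/d × (1500 − 6.97) g/m³ = 3.14×10^6 g/d = 3135 kg/d.
P_X = Y_obs · Q(S₀ − S) = 0.2734 × 3135 = 857.3 kg VSS/d.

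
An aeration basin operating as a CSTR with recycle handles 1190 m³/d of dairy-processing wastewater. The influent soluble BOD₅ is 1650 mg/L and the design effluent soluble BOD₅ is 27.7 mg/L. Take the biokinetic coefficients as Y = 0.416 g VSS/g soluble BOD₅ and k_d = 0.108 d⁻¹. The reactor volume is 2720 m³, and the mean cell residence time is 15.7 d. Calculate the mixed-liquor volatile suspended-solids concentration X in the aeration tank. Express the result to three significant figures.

X ≈ 1720 mg/L

X = Y·Q·ΔS·θ_c / [V·(1 + k_d θ_c)] = 0.416 × 1190 × (1650 − 27.7) × 15.7 / [2720 × (1 + 0.108 × 15.7)] = 1720 mg/L.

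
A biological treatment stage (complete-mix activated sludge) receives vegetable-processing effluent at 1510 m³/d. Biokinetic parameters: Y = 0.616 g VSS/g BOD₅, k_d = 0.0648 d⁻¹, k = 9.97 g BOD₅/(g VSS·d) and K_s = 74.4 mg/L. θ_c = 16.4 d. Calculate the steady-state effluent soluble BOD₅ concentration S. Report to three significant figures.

S ≈ 1.56 mg/L

For a completely mixed reactor with recycle the Lawrence–McCarty relation gives S = K_s·(1 + k_d·θ_c) / [θ_c·(Y·k − k_d) − 1] = 74.4 × (1 + 0.0648 × 16.4) / [16.4 × (0.616 × 9.97 − 0.0648) − 1] = 153.5 / 98.66 = 1.556 mg/L.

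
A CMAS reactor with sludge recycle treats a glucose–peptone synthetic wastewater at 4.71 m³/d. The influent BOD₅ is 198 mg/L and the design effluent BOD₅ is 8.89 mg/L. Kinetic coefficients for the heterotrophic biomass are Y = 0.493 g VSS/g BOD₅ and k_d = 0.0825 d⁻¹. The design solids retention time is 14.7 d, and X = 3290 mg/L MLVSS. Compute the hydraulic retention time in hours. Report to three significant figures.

τ ≈ 4.52 h

From the SRT design equation V = Y Q (S₀−S) θ_c / [X (1 + k_d θ_c)] = 0.493 × 4.71 × (198 − 8.89) × 14.7 / [3290 × (1 + 0.0825 × 14.7)] = 6.46×10^3 / 7280 = 0.8867 m³.
HRT = V/Q = 0.8867 m³ / 4.71 m³·d⁻¹ = 0.1883 d × 24 = 4.518 h.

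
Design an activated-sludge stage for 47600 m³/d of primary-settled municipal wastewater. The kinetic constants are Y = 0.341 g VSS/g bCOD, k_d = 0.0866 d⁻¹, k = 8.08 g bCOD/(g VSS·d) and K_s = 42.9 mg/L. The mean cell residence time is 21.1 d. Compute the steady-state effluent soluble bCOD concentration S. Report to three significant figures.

S ≈ 2.19 mg/L

From the Monod/SRT balance for a CMAS, S = K_s·(1+k_d θ_c)/[θ_c·(Y k − k_d) − 1] = 42.9 × (1 + 0.0866 × 21.1) / [21.1 × (0.341 × 8.08 − 0.0866) − 1] = 121.3 / 55.31 = 2.193 mg/L.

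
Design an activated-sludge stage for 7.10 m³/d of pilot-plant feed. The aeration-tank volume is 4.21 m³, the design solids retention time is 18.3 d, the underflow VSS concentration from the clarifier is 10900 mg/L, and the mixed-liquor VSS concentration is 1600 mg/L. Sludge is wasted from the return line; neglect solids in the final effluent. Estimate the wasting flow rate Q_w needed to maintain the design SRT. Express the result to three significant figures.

Q_w = (V·X)/(θ_c X_r) = 4.210 × 1600 / (18.3 × 10900) = 0.03377 m³/d.

Q_w ≈ 0.0338 m³/d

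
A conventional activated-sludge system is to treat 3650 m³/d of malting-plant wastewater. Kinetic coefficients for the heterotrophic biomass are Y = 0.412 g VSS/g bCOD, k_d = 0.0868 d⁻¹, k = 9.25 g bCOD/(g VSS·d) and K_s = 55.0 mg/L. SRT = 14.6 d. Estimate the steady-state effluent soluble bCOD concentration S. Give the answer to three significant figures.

Effluent substrate depends only on kinetics and SRT: S = K_s(1 + k_d θ_c) / [θ_c(Yk − k_d) − 1] = 55.0 × (1 + 0.0868 × 14.6) / [14.6 × (0.412 × 9.25 − 0.0868) − 1] = 124.7 / 53.37 = 2.336 mg/L.

S ≈ 2.34 mg/L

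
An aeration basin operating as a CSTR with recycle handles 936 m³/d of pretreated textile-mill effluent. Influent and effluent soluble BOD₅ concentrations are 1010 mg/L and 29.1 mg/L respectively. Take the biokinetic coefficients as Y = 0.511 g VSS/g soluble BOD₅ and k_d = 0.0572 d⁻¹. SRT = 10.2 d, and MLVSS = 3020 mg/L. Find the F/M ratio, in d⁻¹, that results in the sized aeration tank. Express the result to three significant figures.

F/M ≈ 0.313 d⁻¹

From the SRT design equation V = Y Q (S₀−S) θ_c / [X (1 + k_d θ_c)] = 0.511 × 936 × (1010 − 29.1) × 10.2 / [3020 × (1 + 0.0572 × 10.2)] = 4.79×10^6 / 4782 = 1001 m³.
F/M = Q·S₀ / (V·X) = 936 × 1010 / (1001 × 3020) = 0.3128 g soluble BOD₅·(g VSS·d)⁻¹.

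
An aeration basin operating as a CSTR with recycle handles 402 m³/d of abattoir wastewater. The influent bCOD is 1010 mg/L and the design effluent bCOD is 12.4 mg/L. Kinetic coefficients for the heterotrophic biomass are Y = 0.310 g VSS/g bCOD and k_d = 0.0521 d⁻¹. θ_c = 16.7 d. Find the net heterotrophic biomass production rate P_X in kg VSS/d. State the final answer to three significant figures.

P_X ≈ 66.5 kg VSS/d

The observed yield is Y_obs = Y/(1 + k_d·θ_c) = 0.310 / (1 + 0.0521 × 16.7) = 0.310 / 1.870 = 0.1658 g VSS per g bCOD removed.
Mass of bCOD removed per day: Q(S₀ − S) = 402 × 997.6 g/m³ = 401.0 kg/d.
Net biomass production P_X = Y_obs × Q·(S₀ − S) = 0.1658 × 401.0 = 66.48 kg VSS/d.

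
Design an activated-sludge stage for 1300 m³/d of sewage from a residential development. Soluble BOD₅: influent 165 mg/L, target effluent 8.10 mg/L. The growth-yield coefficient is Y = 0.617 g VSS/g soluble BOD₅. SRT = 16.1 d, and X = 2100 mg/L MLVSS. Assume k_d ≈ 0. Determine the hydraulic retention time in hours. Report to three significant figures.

Biomass mass balance (decay neglected): V·X = Y·Q·(S₀ − S)·θ_c, so V = 0.617 × 1300 × (165 − 8.10) × 16.1 / 2100 = 964.8 m³.
Hydraulic retention time τ = V/Q = 964.8 / 1300 = 0.7422 d = 17.81 h.

τ ≈ 17.8 h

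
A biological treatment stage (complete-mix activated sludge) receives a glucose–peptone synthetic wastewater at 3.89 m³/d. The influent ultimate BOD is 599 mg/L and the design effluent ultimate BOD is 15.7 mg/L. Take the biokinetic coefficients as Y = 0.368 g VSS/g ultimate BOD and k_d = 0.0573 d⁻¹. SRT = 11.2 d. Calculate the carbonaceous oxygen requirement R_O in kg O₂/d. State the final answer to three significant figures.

Correct the yield for decay: Y_obs = Y/(1 + k_d θ_c) = 0.368 / (1 + 0.0573 × 11.2) = 0.368 / 1.642 = 0.2241.
Substrate removed = Q·(S₀ − S) = 3.89 m³/d × (599 − 15.7) g/m³ = 2.27×10^3 g/d = 2.269 kg/d.
Net sludge production P_X = 0.2241 × 2.269 = 0.5086 kg VSS/d.
R_O = Q·(S₀ − S) − 1.42·P_X = 2.269 − 1.42 × 0.5086 = 1.547 kg O₂/d.

R_O ≈ 1.55 kg O₂/d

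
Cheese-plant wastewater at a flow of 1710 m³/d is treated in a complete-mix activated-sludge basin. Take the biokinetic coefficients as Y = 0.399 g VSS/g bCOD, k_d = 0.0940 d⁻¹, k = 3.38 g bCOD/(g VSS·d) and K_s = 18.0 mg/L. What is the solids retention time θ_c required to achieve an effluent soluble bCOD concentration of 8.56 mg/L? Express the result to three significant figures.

θ_c ≈ 2.94 d

At the target effluent, Y k S/(K_s+S) = 0.399×3.38×8.56/26.56 = 0.4346 d⁻¹.
θ_c = 1/(μ − k_d) = 1/(0.4346 − 0.0940) = 1/0.3406 = 2.936 d.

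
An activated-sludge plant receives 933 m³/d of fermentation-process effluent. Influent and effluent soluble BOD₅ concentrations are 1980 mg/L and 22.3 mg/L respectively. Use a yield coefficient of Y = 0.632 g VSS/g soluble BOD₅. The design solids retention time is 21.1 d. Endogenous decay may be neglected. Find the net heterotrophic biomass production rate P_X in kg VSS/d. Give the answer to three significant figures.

P_X ≈ 1150 kg VSS/d

Since k_d ≈ 0, Y_obs = Y = 0.632 g VSS/g soluble BOD₅.
Q·(S₀ − S) = 933 × (1980 − 22.3) × 10⁻³ = 1827 kg/d removed.
So the net sludge growth is P_X = 0.6320 × 1827 = 1154 kg VSS/d.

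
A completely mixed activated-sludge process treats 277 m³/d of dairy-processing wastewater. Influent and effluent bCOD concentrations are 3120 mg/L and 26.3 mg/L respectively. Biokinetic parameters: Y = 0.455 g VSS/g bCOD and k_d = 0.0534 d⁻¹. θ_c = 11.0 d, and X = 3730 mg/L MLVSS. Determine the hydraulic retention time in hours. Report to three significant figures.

From the SRT design equation V = Y Q (S₀−S) θ_c / [X (1 + k_d θ_c)] = 0.455 × 277 × (3120 − 26.3) × 11.0 / [3730 × (1 + 0.0534 × 11.0)] = 4.29×10^6 / 5921 = 724.4 m³.
HRT = V/Q = 724.4 m³ / 277 m³·d⁻¹ = 2.615 d × 24 = 62.76 h.

τ ≈ 62.8 h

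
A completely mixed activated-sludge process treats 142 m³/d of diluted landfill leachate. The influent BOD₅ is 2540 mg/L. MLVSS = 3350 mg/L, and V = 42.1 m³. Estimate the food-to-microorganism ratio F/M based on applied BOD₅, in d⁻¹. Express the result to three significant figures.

F/M ≈ 2.56 d⁻¹

Food-to-microorganism ratio F/M = Q S₀ / (V X) = 142 × 2540 / (42.10 × 3350) = 2.557 d⁻¹.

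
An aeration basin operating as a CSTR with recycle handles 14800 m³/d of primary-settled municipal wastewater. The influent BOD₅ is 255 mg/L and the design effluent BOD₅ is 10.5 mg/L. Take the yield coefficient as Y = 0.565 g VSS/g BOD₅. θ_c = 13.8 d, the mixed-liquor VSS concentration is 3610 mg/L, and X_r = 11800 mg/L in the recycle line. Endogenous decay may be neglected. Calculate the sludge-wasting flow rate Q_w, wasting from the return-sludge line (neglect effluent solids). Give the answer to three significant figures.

Q_w ≈ 173 m³/d

With k_d = 0 the design equation reduces to V = Y Q (S₀−S) θ_c / X = 0.565 × 14800 × (255 − 10.5) × 13.8 / 3610 = 7816 m³.
Q_w = (V·X)/(θ_c X_r) = 7816 × 3610 / (13.8 × 11800) = 173.3 m³/d.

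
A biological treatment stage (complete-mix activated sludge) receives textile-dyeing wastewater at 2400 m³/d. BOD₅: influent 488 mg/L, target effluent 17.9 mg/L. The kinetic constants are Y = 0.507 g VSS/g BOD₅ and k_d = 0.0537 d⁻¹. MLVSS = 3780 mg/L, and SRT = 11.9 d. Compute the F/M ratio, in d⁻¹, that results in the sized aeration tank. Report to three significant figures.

F/M ≈ 0.282 d⁻¹

From the SRT design equation V = Y Q (S₀−S) θ_c / [X (1 + k_d θ_c)] = 0.507 × 2400 × (488 − 17.9) × 11.9 / [3780 × (1 + 0.0537 × 11.9)] = 6.81×10^6 / 6196 = 1099 m³.
F/M = Q·S₀ / (V·X) = 2400 × 488 / (1099 × 3780) = 0.2820 g BOD₅·(g VSS·d)⁻¹.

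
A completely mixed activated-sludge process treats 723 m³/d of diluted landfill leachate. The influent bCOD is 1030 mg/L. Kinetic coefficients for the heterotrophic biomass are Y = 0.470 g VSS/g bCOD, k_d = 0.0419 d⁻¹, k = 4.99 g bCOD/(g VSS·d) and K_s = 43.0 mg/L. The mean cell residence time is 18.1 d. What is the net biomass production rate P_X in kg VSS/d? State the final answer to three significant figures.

P_X ≈ 199 kg VSS/d

For a completely mixed reactor with recycle the Lawrence–McCarty relation gives S = K_s·(1 + k_d·θ_c) / [θ_c·(Y·k − k_d) − 1] = 43.0 × (1 + 0.0419 × 18.1) / [18.1 × (0.470 × 4.99 − 0.0419) − 1] = 75.61 / 40.69 = 1.858 mg/L.
The observed yield is Y_obs = Y/(1 + k_d·θ_c) = 0.470 / (1 + 0.0419 × 18.1) = 0.470 / 1.758 = 0.2673 g VSS per g bCOD removed.
Substrate removed = Q·(S₀ − S) = 723 m³/d × (1030 − 1.86) g/m³ = 7.43×10^5 g/d = 743.3 kg/d.
Biomass produced: P_X = Y_obs·Q·ΔS = 0.2673 × 743.3 ≈ 198.7 kg VSS/d.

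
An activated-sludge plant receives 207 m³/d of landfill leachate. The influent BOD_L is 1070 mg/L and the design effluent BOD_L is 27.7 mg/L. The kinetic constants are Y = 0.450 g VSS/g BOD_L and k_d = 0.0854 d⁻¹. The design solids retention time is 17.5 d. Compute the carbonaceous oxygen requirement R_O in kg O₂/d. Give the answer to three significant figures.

Y_obs = Y / (1 + k_d θ_c) = 0.450 / (1 + 0.0854 × 17.5) = 0.450 / 2.495 = 0.1804.
Q·(S₀ − S) = 207 × (1070 − 27.7) × 10⁻³ = 215.8 kg/d removed.
Biomass synthesised: P_X = Y_obs × 215.8 = 38.92 kg VSS/d.
R_O = Q·ΔS − 1.42 P_X = 215.8 − 55.27 = 160.5 kg O₂/d.

R_O ≈ 160 kg O₂/d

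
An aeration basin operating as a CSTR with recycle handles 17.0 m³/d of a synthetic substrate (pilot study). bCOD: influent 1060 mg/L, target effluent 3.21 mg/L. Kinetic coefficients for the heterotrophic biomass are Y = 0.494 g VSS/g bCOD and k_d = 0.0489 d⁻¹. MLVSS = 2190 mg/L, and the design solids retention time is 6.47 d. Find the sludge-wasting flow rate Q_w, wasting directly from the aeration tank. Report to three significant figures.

From the SRT design equation V = Y Q (S₀−S) θ_c / [X (1 + k_d θ_c)] = 0.494 × 17.0 × (1060 − 3.21) × 6.47 / [2190 × (1 + 0.0489 × 6.47)] = 5.74×10^4 / 2883 = 19.92 m³.
For wasting at MLVSS concentration, Q_w = V/θ_c = 19.92/6.47 = 3.078 m³/d.

Q_w ≈ 3.08 m³/d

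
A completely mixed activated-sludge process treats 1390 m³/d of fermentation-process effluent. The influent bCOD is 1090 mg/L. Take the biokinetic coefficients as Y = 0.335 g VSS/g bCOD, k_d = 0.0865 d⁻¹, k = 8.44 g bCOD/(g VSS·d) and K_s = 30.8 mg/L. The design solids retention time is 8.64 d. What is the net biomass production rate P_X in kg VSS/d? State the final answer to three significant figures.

P_X ≈ 290 kg VSS/d

Effluent substrate depends only on kinetics and SRT: S = K_s(1 + k_d θ_c) / [θ_c(Yk − k_d) − 1] = 30.8 × (1 + 0.0865 × 8.64) / [8.64 × (0.335 × 8.44 − 0.0865) − 1] = 53.82 / 22.68 = 2.373 mg/L.
Observed yield with endogenous decay: Y_obs = Y / (1 + k_d·θ_c) = 0.335 / (1 + 0.0865 × 8.64) = 0.335 / 1.747 = 0.1917 g VSS/g bCOD.
Substrate removed = Q·(S₀ − S) = 1390 m³/d × (1090 − 2.37) g/m³ = 1.51×10^6 g/d = 1512 kg/d.
So the net sludge growth is P_X = 0.1917 × 1512 = 289.8 kg VSS/d.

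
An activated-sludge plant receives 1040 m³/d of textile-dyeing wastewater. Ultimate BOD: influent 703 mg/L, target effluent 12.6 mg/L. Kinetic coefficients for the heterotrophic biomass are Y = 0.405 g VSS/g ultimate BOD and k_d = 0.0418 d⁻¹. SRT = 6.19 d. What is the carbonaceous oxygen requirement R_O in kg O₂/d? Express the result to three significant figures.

R_O ≈ 390 kg O₂/d

Correct the yield for decay: Y_obs = Y/(1 + k_d θ_c) = 0.405 / (1 + 0.0418 × 6.19) = 0.405 / 1.259 = 0.3217.
ΔS = 703 − 12.6 = 690.4 mg/L, so the substrate removal rate is 1040 × 690.4/1000 = 718.0 kg ultimate BOD/d.
Net sludge production P_X = 0.3217 × 718.0 = 231.0 kg VSS/d.
R_O = Q·ΔS − 1.42 P_X = 718.0 − 328.1 = 390.0 kg O₂/d.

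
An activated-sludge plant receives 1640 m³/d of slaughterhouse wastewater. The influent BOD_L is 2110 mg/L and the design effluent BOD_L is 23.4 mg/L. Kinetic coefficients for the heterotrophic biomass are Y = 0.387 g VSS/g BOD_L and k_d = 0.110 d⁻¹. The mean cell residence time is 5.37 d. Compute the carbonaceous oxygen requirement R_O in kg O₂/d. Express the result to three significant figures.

R_O ≈ 2240 kg O₂/d

The observed yield is Y_obs = Y/(1 + k_d·θ_c) = 0.387 / (1 + 0.110 × 5.37) = 0.387 / 1.591 = 0.2433 g VSS per g BOD_L removed.
ΔS = 2110 − 23.4 = 2087 mg/L, so the substrate removal rate is 1640 × 2087/1000 = 3422 kg BOD_L/d.
P_X = Y_obs·Q·(S₀ − S) = 0.2433 × 3422 = 832.5 kg VSS/d.
R_O = Q·ΔS − 1.42 P_X = 3422 − 1182 = 2240 kg O₂/d.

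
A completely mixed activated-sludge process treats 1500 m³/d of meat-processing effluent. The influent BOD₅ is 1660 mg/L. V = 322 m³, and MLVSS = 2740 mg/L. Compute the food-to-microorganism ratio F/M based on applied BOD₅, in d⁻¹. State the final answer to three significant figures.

F/M = Q·S₀ / (V·X) = 1500 × 1660 / (322.0 × 2740) = 2.822 g BOD₅·(g VSS·d)⁻¹.

F/M ≈ 2.82 d⁻¹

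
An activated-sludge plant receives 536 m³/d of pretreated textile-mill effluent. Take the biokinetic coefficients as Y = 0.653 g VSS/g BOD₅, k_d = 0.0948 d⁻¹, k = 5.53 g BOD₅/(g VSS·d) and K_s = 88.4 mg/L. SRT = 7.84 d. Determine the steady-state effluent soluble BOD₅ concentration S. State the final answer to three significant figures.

S ≈ 5.80 mg/L

From the Monod/SRT balance for a CMAS, S = K_s·(1+k_d θ_c)/[θ_c·(Y k − k_d) − 1] = 88.4 × (1 + 0.0948 × 7.84) / [7.84 × (0.653 × 5.53 − 0.0948) − 1] = 154.1 / 26.57 = 5.800 mg/L.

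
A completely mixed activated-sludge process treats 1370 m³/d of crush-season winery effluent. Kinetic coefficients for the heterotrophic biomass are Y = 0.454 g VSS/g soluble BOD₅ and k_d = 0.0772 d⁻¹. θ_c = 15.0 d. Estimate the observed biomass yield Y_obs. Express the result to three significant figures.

Y_obs ≈ 0.210 g VSS/g soluble BOD₅

Y_obs = Y / (1 + k_d θ_c) = 0.454 / (1 + 0.0772 × 15.0) = 0.454 / 2.158 = 0.2104.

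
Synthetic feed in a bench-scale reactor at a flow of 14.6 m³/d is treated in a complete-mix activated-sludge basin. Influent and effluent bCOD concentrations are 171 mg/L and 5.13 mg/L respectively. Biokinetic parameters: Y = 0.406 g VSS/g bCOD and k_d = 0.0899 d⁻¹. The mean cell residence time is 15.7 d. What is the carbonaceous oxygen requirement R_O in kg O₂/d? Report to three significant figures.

Observed yield with endogenous decay: Y_obs = Y / (1 + k_d·θ_c) = 0.406 / (1 + 0.0899 × 15.7) = 0.406 / 2.411 = 0.1684 g VSS/g bCOD.
Mass of bCOD removed per day: Q(S₀ − S) = 14.6 × 165.9 g/m³ = 2.422 kg/d.
P_X = Y_obs·Q·(S₀ − S) = 0.1684 × 2.422 = 0.4077 kg VSS/d.
R_O = Q·(S₀ − S) − 1.42·P_X = 2.422 − 1.42 × 0.4077 = 1.843 kg O₂/d.

R_O ≈ 1.84 kg O₂/d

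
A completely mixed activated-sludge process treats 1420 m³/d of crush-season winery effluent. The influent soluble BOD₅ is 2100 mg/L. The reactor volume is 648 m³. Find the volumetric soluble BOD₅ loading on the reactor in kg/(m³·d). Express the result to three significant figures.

L_v = Q S₀ / V = 1420 × 2100 × 10⁻³ / 648.0 = 4.602 kg/(m³·d).

L_v ≈ 4.60 kg soluble BOD₅/(m³·d)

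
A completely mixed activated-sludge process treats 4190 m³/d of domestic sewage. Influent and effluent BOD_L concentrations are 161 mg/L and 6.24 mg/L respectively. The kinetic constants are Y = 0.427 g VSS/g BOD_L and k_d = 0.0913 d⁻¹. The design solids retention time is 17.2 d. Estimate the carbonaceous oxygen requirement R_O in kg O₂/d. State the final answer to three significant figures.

The observed yield is Y_obs = Y/(1 + k_d·θ_c) = 0.427 / (1 + 0.0913 × 17.2) = 0.427 / 2.570 = 0.1661 g VSS per g BOD_L removed.
Q·(S₀ − S) = 4190 × (161 − 6.24) × 10⁻³ = 648.4 kg/d removed.
Net sludge production P_X = 0.1661 × 648.4 = 107.7 kg VSS/d.
Carbonaceous O₂ demand = substrate oxidised − cell-mass equivalent = 648.4 − 1.42 × 107.7 = 495.5 kg O₂/d.

R_O ≈ 495 kg O₂/d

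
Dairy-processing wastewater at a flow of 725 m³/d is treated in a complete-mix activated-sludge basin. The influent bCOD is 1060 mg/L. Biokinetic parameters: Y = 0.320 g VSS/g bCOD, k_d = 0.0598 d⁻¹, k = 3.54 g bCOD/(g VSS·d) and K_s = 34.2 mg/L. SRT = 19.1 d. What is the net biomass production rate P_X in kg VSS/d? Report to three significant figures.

P_X ≈ 114 kg VSS/d

From the Monod/SRT balance for a CMAS, S = K_s·(1+k_d θ_c)/[θ_c·(Y k − k_d) − 1] = 34.2 × (1 + 0.0598 × 19.1) / [19.1 × (0.320 × 3.54 − 0.0598) − 1] = 73.26 / 19.49 = 3.758 mg/L.
Observed yield with endogenous decay: Y_obs = Y / (1 + k_d·θ_c) = 0.320 / (1 + 0.0598 × 19.1) = 0.320 / 2.142 = 0.1494 g VSS/g bCOD.
Substrate removed = Q·(S₀ − S) = 725 m³/d × (1060 − 3.76) g/m³ = 7.66×10^5 g/d = 765.8 kg/d.
P_X = Y_obs · Q(S₀ − S) = 0.1494 × 765.8 = 114.4 kg VSS/d.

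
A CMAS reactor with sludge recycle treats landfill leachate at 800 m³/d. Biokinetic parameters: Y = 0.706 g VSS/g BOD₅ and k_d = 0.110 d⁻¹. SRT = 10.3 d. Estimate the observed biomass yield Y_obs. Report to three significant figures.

Y_obs = Y / (1 + k_d θ_c) = 0.706 / (1 + 0.110 × 10.3) = 0.706 / 2.133 = 0.3310.

Y_obs ≈ 0.331 g VSS/g BOD₅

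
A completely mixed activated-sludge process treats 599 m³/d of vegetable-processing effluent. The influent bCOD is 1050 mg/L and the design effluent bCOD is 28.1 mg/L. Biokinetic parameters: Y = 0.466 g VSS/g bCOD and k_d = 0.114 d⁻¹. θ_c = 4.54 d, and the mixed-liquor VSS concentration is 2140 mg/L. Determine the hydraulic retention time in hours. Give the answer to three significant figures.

From the SRT design equation V = Y Q (S₀−S) θ_c / [X (1 + k_d θ_c)] = 0.466 × 599 × (1050 − 28.1) × 4.54 / [2140 × (1 + 0.114 × 4.54)] = 1.3×10^6 / 3248 = 398.8 m³.
Hydraulic retention time τ = V/Q = 398.8 / 599 = 0.6657 d = 15.98 h.

τ ≈ 16.0 h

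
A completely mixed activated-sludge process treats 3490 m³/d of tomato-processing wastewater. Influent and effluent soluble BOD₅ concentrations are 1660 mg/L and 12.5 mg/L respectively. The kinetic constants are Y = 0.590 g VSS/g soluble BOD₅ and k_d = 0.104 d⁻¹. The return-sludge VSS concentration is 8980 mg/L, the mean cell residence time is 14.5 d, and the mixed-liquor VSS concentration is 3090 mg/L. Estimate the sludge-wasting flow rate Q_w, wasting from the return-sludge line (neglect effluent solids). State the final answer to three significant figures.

Q_w ≈ 151 m³/d

From the SRT design equation V = Y Q (S₀−S) θ_c / [X (1 + k_d θ_c)] = 0.590 × 3490 × (1660 − 12.5) × 14.5 / [3090 × (1 + 0.104 × 14.5)] = 4.92×10^7 / 7750 = 6347 m³.
θ_c = V·X/(Q_w·X_r) when wasting from the recycle, so Q_w = V·X/(θ_c·X_r) = 6347 × 3090 / (14.5 × 8980) = 150.6 m³/d.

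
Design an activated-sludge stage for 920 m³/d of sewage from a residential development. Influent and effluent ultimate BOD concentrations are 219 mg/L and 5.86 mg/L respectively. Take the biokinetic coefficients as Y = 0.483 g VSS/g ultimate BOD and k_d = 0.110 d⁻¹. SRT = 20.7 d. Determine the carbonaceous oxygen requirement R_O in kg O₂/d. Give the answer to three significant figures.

Correct the yield for decay: Y_obs = Y/(1 + k_d θ_c) = 0.483 / (1 + 0.110 × 20.7) = 0.483 / 3.277 = 0.1474.
Q·(S₀ − S) = 920 × (219 − 5.86) × 10⁻³ = 196.1 kg/d removed.
Net sludge production P_X = 0.1474 × 196.1 = 28.90 kg VSS/d.
R_O = Q·(S₀ − S) − 1.42·P_X = 196.1 − 1.42 × 28.90 = 155.0 kg O₂/d.

R_O ≈ 155 kg O₂/d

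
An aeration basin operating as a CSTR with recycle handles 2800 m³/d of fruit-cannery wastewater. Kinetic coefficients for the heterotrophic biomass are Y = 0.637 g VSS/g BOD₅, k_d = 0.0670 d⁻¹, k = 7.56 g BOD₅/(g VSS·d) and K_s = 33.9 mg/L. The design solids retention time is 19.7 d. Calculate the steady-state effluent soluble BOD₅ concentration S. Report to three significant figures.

For a completely mixed reactor with recycle the Lawrence–McCarty relation gives S = K_s·(1 + k_d·θ_c) / [θ_c·(Y·k − k_d) − 1] = 33.9 × (1 + 0.0670 × 19.7) / [19.7 × (0.637 × 7.56 − 0.0670) − 1] = 78.64 / 92.55 = 0.8498 mg/L.

S ≈ 0.850 mg/L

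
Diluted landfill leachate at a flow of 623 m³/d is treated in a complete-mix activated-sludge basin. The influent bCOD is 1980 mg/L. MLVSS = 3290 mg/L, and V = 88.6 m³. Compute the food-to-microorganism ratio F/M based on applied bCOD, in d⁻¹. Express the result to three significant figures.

Food-to-microorganism ratio F/M = Q S₀ / (V X) = 623 × 1980 / (88.60 × 3290) = 4.232 d⁻¹.

F/M ≈ 4.23 d⁻¹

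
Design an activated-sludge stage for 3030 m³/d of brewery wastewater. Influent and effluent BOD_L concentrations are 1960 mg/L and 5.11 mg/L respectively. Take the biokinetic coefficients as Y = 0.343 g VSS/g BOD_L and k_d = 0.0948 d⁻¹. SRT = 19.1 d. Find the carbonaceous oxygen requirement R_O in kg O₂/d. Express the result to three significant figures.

Y_obs = Y / (1 + k_d θ_c) = 0.343 / (1 + 0.0948 × 19.1) = 0.343 / 2.811 = 0.1220.
Q·(S₀ − S) = 3030 × (1960 − 5.11) × 10⁻³ = 5923 kg/d removed.
P_X = Y_obs·Q·(S₀ − S) = 0.1220 × 5923 = 722.8 kg VSS/d.
Carbonaceous O₂ demand = substrate oxidised − cell-mass equivalent = 5923 − 1.42 × 722.8 = 4897 kg O₂/d.

R_O ≈ 4900 kg O₂/d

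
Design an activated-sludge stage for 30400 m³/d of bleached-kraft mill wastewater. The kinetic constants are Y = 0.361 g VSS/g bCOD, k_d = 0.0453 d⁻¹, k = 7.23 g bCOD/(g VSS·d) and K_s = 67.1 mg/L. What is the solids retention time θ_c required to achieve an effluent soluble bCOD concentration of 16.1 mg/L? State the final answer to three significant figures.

At the target effluent, Y k S/(K_s+S) = 0.361×7.23×16.1/83.20 = 0.5051 d⁻¹.
θ_c = 1/(μ − k_d) = 1/(0.5051 − 0.0453) = 1/0.4598 = 2.175 d.

θ_c ≈ 2.18 d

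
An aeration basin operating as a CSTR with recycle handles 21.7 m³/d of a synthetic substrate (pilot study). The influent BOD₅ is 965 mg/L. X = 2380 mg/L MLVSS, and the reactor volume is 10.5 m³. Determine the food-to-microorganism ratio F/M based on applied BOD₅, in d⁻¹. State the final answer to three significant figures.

F/M ≈ 0.838 d⁻¹

Food-to-microorganism ratio F/M = Q S₀ / (V X) = 21.7 × 965 / (10.50 × 2380) = 0.8380 d⁻¹.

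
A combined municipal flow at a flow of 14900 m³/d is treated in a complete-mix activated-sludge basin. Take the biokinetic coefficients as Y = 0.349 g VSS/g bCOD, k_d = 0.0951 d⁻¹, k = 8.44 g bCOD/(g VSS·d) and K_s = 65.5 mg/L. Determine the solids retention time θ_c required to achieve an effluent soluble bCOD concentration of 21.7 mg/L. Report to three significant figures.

θ_c ≈ 1.57 d

From 1/θ_c = Y·k·S/(K_s + S) − k_d: Y·k·S/(K_s+S) = 0.349 × 8.44 × 21.7 / (65.5 + 21.7) = 0.7330 d⁻¹.
θ_c = 1/(μ − k_d) = 1/(0.7330 − 0.0951) = 1/0.6379 = 1.568 d.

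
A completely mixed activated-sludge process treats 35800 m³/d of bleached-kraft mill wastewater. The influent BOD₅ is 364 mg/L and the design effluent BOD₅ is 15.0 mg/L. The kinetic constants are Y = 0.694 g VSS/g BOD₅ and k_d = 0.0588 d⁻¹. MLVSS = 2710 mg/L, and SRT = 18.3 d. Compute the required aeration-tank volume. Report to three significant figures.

V ≈ 28200 m³

Steady-state biomass mass balance: V·X·(1 + k_d·θ_c) = Y·Q·(S₀ − S)·θ_c, so V = 0.694 × 35800 × (364 − 15.0) × 18.3 / [2710 × (1 + 0.0588 × 18.3)] = 1.59×10^8 / 5626 = 28204 m³.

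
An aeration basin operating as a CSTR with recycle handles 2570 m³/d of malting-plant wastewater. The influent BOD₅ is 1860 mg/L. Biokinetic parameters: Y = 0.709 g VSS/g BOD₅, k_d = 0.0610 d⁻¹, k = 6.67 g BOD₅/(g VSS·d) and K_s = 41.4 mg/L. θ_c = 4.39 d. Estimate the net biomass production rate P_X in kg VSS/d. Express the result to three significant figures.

For a completely mixed reactor with recycle the Lawrence–McCarty relation gives S = K_s·(1 + k_d·θ_c) / [θ_c·(Y·k − k_d) − 1] = 41.4 × (1 + 0.0610 × 4.39) / [4.39 × (0.709 × 6.67 − 0.0610) − 1] = 52.49 / 19.49 = 2.693 mg/L.
Y_obs = Y / (1 + k_d θ_c) = 0.709 / (1 + 0.0610 × 4.39) = 0.709 / 1.268 = 0.5592.
Substrate removed = Q·(S₀ − S) = 2570 m³/d × (1860 − 2.69) g/m³ = 4.77×10^6 g/d = 4773 kg/d.
Net biomass production P_X = Y_obs × Q·(S₀ − S) = 0.5592 × 4773 = 2669 kg VSS/d.

P_X ≈ 2670 kg VSS/d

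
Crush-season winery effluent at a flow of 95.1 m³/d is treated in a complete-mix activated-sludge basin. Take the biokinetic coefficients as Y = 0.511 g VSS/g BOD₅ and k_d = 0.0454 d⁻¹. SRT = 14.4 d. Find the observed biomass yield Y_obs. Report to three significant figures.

Observed yield with endogenous decay: Y_obs = Y / (1 + k_d·θ_c) = 0.511 / (1 + 0.0454 × 14.4) = 0.511 / 1.654 = 0.3090 g VSS/g BOD₅.

Y_obs ≈ 0.309 g VSS/g BOD₅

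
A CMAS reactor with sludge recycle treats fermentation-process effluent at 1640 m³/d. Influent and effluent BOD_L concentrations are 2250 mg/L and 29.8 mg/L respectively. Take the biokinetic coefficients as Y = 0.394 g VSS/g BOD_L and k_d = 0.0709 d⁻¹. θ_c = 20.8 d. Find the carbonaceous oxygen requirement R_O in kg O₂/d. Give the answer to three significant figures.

R_O ≈ 2820 kg O₂/d

Y_obs = Y / (1 + k_d θ_c) = 0.394 / (1 + 0.0709 × 20.8) = 0.394 / 2.475 = 0.1592.
ΔS = 2250 − 29.8 = 2220 mg/L, so the substrate removal rate is 1640 × 2220/1000 = 3641 kg BOD_L/d.
P_X = Y_obs·Q·(S₀ − S) = 0.1592 × 3641 = 579.7 kg VSS/d.
R_O = Q·(S₀ − S) − 1.42·P_X = 3641 − 1.42 × 579.7 = 2818 kg O₂/d.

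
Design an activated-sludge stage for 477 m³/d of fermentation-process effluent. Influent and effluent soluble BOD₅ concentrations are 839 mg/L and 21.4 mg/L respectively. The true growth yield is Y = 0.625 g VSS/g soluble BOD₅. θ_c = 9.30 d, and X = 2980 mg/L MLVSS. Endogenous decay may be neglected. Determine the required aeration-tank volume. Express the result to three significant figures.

Biomass mass balance (decay neglected): V·X = Y·Q·(S₀ − S)·θ_c, so V = 0.625 × 477 × (839 − 21.4) × 9.30 / 2980 = 760.7 m³.

V ≈ 761 m³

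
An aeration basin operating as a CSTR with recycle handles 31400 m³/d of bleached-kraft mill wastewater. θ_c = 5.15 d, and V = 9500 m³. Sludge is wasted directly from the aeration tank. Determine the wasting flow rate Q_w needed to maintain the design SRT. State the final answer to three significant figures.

Q_w ≈ 1840 m³/d

With mixed-liquor wasting, θ_c = V/Q_w, so Q_w = V/θ_c = 9500/5.15 = 1845 m³/d.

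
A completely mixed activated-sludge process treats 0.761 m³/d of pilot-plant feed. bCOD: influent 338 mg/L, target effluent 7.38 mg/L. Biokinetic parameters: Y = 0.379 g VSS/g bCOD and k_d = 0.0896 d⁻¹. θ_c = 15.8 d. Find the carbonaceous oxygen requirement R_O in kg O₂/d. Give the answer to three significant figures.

R_O ≈ 0.196 kg O₂/d

Y_obs = Y / (1 + k_d θ_c) = 0.379 / (1 + 0.0896 × 15.8) = 0.379 / 2.416 = 0.1569.
Substrate removed = Q·(S₀ − S) = 0.761 m³/d × (338 − 7.38) g/m³ = 2.52×10^2 g/d = 0.2516 kg/d.
P_X = Y_obs·Q·(S₀ − S) = 0.1569 × 0.2516 = 0.03947 kg VSS/d.
Carbonaceous O₂ demand = substrate oxidised − cell-mass equivalent = 0.2516 − 1.42 × 0.03947 = 0.1955 kg O₂/d.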